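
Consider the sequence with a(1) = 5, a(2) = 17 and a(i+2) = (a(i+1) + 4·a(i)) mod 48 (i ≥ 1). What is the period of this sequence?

8

a(1) = 5, a(2) = 17, a(3) = 37, a(4) = 9, a(5) = 13, a(6) = 1, a(7) = 5, a(8) = 9, a(9) = 29, a(10) = 17, a(11) = 37.
Since (a(10), a(11)) = (a(2), a(3)) = (17, 37) (two consecutive terms determine the rest), the sequence is eventually periodic: after a pre-period of length 1 it cycles with period 8.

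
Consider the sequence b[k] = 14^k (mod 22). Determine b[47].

Computing terms: b[1] = 14, b[2] = 20, b[3] = 16, b[4] = 4, b[5] = 12, b[6] = 14.
Since b[6] = b[1] = 14, the sequence is periodic with period 5.
(47 - 1) mod 5 = 1, so b[47] = b[2] = 20.

20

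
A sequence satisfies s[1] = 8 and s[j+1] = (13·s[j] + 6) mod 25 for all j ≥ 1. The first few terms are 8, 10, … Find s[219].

21

s[1] = 8; s[2] = 10; s[3] = 11; s[4] = 24; s[5] = 18; s[6] = 15; s[7] = 1; s[8] = 19; s[9] = 3; s[10] = 20; s[11] = 16; s[12] = 14; s[13] = 13; s[14] = 0; s[15] = 6; s[16] = 9; s[17] = 23; s[18] = 5; s[19] = 21; s[20] = 4; s[21] = 8.
The sequence repeats with period 20.
So s[219] = s[1 + ((219-1) mod 20)] = s[19] = 21.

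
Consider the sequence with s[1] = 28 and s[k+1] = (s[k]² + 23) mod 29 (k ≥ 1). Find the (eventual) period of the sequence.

Listing terms: s[1] = 28, s[2] = 24, s[3] = 19, s[4] = 7, s[5] = 14, s[6] = 16, s[7] = 18, s[8] = 28.
The sequence repeats with period 7.

7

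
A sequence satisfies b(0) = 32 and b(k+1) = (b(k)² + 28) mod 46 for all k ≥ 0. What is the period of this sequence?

We have b(0) = 32,  b(1) = 40,  b(2) = 18,  b(3) = 30,  b(4) = 8,  b(5) = 0,  b(6) = 28,  b(7) = 30.
Since b(7) = b(3) = 30, the sequence is eventually periodic: after a pre-period of length 3 it cycles with period 4.

4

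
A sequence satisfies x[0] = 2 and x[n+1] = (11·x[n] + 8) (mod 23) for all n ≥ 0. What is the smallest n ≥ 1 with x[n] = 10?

Computing terms: x[0] = 2,  x[1] = 7,  x[2] = 16,  x[3] = 0,  x[4] = 8,  x[5] = 4,  x[6] = 6,  x[7] = 5,  x[8] = 17,  x[9] = 11,  x[10] = 14,  x[11] = 1,  x[12] = 19,  x[13] = 10,  x[14] = 3,  x[15] = 18,  x[16] = 22,  x[17] = 20,  x[18] = 21,  x[19] = 9,  x[20] = 15,  x[21] = 12,  x[22] = 2.
Since x[22] = x[0] = 2, the sequence is periodic with period 22.
The value 10 first appears (with n ≥ 1) at x[13].

13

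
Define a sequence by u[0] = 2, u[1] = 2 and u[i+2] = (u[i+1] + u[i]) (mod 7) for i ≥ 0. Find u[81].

2

Listing terms: u[0] = 2,  u[1] = 2,  u[2] = 4,  u[3] = 6,  u[4] = 3,  u[5] = 2,  u[6] = 5,  u[7] = 0,  u[8] = 5,  u[9] = 5,  u[10] = 3,  u[11] = 1,  u[12] = 4,  u[13] = 5,  u[14] = 2,  u[15] = 0,  u[16] = 2,  u[17] = 2.
Since (u[16], u[17]) = (u[0], u[1]) = (2, 2) (two consecutive terms determine the rest), the sequence is periodic with period 16.
So u[81] = u[0 + ((81-0) mod 16)] = u[1] = 2.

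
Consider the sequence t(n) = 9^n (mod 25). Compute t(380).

1

Listing terms: t(0) = 1,  t(1) = 9,  t(2) = 6,  t(3) = 4,  t(4) = 11,  t(5) = 24,  t(6) = 16,  t(7) = 19,  t(8) = 21,  t(9) = 14,  t(10) = 1.
The sequence repeats with period 10.
So t(380) = t(0 + ((380-0) mod 10)) = t(0) = 1.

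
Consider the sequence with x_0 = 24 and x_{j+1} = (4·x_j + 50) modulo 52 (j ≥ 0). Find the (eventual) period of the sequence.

6

x_0 = 24, x_1 = 42, x_2 = 10, x_3 = 38, x_4 = 46, x_5 = 26, x_6 = 50, x_7 = 42.
Since x_7 = x_1 = 42, the sequence is eventually periodic: after a pre-period of length 1 it cycles with period 6.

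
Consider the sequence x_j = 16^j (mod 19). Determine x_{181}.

Listing terms: x_0 = 1,  x_1 = 16,  x_2 = 9,  x_3 = 11,  x_4 = 5,  x_5 = 4,  x_6 = 7,  x_7 = 17,  x_8 = 6,  x_9 = 1.
The sequence repeats with period 9.
(181 - 0) mod 9 = 1, so x_{181} = x_1 = 16.

16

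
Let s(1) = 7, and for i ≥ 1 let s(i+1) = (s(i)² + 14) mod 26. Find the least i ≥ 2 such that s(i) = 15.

6

We have s(1) = 7; s(2) = 11; s(3) = 5; s(4) = 13; s(5) = 1; s(6) = 15; s(7) = 5.
Since s(7) = s(3) = 5, the sequence is eventually periodic: after a pre-period of length 2 it cycles with period 4.
The value 15 first appears (with i ≥ 2) at s(6).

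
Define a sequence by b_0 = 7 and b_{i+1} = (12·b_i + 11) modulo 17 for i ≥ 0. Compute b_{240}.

Computing terms: b_0 = 7, b_1 = 10, b_2 = 12, b_3 = 2, b_4 = 1, b_5 = 6, b_6 = 15, b_7 = 4, b_8 = 8, b_9 = 5, b_{10} = 3, b_{11} = 13, b_{12} = 14, b_{13} = 9, b_{14} = 0, b_{15} = 11, b_{16} = 7.
The sequence repeats with period 16.
(240 - 0) mod 16 = 0, so b_{240} = b_0 = 7.

7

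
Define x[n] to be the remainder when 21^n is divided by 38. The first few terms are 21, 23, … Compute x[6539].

13

Computing terms: x[1] = 21, x[2] = 23, x[3] = 27, x[4] = 35, x[5] = 13, x[6] = 7, x[7] = 33, x[8] = 9, x[9] = 37, x[10] = 17, x[11] = 15, x[12] = 11, x[13] = 3, x[14] = 25, x[15] = 31, x[16] = 5, x[17] = 29, x[18] = 1, x[19] = 21.
The sequence repeats with period 18.
So x[6539] = x[1 + ((6539-1) mod 18)] = x[5] = 13.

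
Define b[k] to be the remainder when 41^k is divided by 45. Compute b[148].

31

Listing terms: b[1] = 41; b[2] = 16; b[3] = 26; b[4] = 31; b[5] = 11; b[6] = 1; b[7] = 41.
Since b[7] = b[1] = 41, the sequence is periodic with period 6.
(148 - 1) mod 6 = 3, so b[148] = b[4] = 31.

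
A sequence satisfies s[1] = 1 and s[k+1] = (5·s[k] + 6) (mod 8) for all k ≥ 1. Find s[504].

We have s[1] = 1; s[2] = 3; s[3] = 5; s[4] = 7; s[5] = 1.
Since s[5] = s[1] = 1, the sequence is periodic with period 4.
(504 - 1) mod 4 = 3, so s[504] = s[4] = 7.

7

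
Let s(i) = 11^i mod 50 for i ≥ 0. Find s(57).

21

We have s(0) = 1,  s(1) = 11,  s(2) = 21,  s(3) = 31,  s(4) = 41,  s(5) = 1.
Since s(5) = s(0) = 1, the sequence is periodic with period 5.
(57 - 0) mod 5 = 2, so s(57) = s(2) = 21.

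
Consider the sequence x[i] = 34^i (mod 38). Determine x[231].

x[0] = 1,  x[1] = 34,  x[2] = 16,  x[3] = 12,  x[4] = 28,  x[5] = 2,  x[6] = 30,  x[7] = 32,  x[8] = 24,  x[9] = 18,  x[10] = 4,  x[11] = 22,  x[12] = 26,  x[13] = 10,  x[14] = 36,  x[15] = 8,  x[16] = 6,  x[17] = 14,  x[18] = 20,  x[19] = 34.
Since x[19] = x[1] = 34, the sequence is eventually periodic: after a pre-period of length 1 it cycles with period 18.
For i ≥ 1, x[i] depends only on (i - 1) mod 18. (231 - 1) mod 18 = 14, so x[231] = x[15] = 8.

8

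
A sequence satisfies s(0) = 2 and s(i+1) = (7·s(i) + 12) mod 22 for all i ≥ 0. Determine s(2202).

s(0) = 2, s(1) = 4, s(2) = 18, s(3) = 6, s(4) = 10, s(5) = 16, s(6) = 14, s(7) = 0, s(8) = 12, s(9) = 8, s(10) = 2.
The sequence repeats with period 10.
So s(2202) = s(0 + ((2202-0) mod 10)) = s(2) = 18.

18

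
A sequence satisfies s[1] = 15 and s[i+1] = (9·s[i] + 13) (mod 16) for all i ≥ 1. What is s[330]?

12

We have s[1] = 15, s[2] = 4, s[3] = 1, s[4] = 6, s[5] = 3, s[6] = 8, s[7] = 5, s[8] = 10, s[9] = 7, s[10] = 12, s[11] = 9, s[12] = 14, s[13] = 11, s[14] = 0, s[15] = 13, s[16] = 2, s[17] = 15.
The sequence repeats with period 16.
So s[330] = s[1 + ((330-1) mod 16)] = s[10] = 12.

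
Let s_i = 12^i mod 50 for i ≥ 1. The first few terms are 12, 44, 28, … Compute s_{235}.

18

Computing terms: s_1 = 12, s_2 = 44, s_3 = 28, s_4 = 36, s_5 = 32, s_6 = 34, s_7 = 8, s_8 = 46, s_9 = 2, s_{10} = 24, s_{11} = 38, s_{12} = 6, s_{13} = 22, s_{14} = 14, s_{15} = 18, s_{16} = 16, s_{17} = 42, s_{18} = 4, s_{19} = 48, s_{20} = 26, s_{21} = 12.
Since s_{21} = s_1 = 12, the sequence is periodic with period 20.
So s_{235} = s_{1 + ((235-1) mod 20)} = s_{15} = 18.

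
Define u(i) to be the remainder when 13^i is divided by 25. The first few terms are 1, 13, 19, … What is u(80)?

1

Computing terms: u(0) = 1, u(1) = 13, u(2) = 19, u(3) = 22, u(4) = 11, u(5) = 18, u(6) = 9, u(7) = 17, u(8) = 21, u(9) = 23, u(10) = 24, u(11) = 12, u(12) = 6, u(13) = 3, u(14) = 14, u(15) = 7, u(16) = 16, u(17) = 8, u(18) = 4, u(19) = 2, u(20) = 1.
Since u(20) = u(0) = 1, the sequence is periodic with period 20.
(80 - 0) mod 20 = 0, so u(80) = u(0) = 1.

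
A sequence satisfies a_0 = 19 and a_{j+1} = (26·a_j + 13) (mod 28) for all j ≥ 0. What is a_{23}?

Listing terms: a_0 = 19, a_1 = 3, a_2 = 7, a_3 = 27, a_4 = 15, a_5 = 11, a_6 = 19.
Since a_6 = a_0 = 19, the sequence is periodic with period 6.
(23 - 0) mod 6 = 5, so a_{23} = a_5 = 11.

11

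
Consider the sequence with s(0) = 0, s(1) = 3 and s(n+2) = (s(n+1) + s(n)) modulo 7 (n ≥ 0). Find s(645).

1

s(0) = 0; s(1) = 3; s(2) = 3; s(3) = 6; s(4) = 2; s(5) = 1; s(6) = 3; s(7) = 4; s(8) = 0; s(9) = 4; s(10) = 4; s(11) = 1; s(12) = 5; s(13) = 6; s(14) = 4; s(15) = 3; s(16) = 0; s(17) = 3.
Since (s(16), s(17)) = (s(0), s(1)) = (0, 3) (two consecutive terms determine the rest), the sequence is periodic with period 16.
So s(645) = s(0 + ((645-0) mod 16)) = s(5) = 1.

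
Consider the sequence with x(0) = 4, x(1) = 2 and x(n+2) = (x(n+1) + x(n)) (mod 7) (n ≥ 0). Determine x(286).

We have x(0) = 4; x(1) = 2; x(2) = 6; x(3) = 1; x(4) = 0; x(5) = 1; x(6) = 1; x(7) = 2; x(8) = 3; x(9) = 5; x(10) = 1; x(11) = 6; x(12) = 0; x(13) = 6; x(14) = 6; x(15) = 5; x(16) = 4; x(17) = 2.
The sequence repeats with period 16.
(286 - 0) mod 16 = 14, so x(286) = x(14) = 6.

6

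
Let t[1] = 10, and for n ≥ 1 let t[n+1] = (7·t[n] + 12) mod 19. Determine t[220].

We have t[1] = 10, t[2] = 6, t[3] = 16, t[4] = 10.
Since t[4] = t[1] = 10, the sequence is periodic with period 3.
(220 - 1) mod 3 = 0, so t[220] = t[1] = 10.

10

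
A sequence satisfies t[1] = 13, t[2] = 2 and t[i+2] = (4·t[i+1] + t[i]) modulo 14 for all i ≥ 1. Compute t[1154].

2

Computing terms: t[1] = 13; t[2] = 2; t[3] = 7; t[4] = 2; t[5] = 1; t[6] = 6; t[7] = 11; t[8] = 8; t[9] = 1; t[10] = 12; t[11] = 7; t[12] = 12; t[13] = 13; t[14] = 8; t[15] = 3; t[16] = 6; t[17] = 13; t[18] = 2.
Since (t[17], t[18]) = (t[1], t[2]) = (13, 2) (two consecutive terms determine the rest), the sequence is periodic with period 16.
So t[1154] = t[1 + ((1154-1) mod 16)] = t[2] = 2.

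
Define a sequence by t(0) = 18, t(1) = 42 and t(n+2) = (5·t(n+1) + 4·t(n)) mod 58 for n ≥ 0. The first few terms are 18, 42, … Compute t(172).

Computing terms: t(0) = 18, t(1) = 42, t(2) = 50, t(3) = 12, t(4) = 28, t(5) = 14, t(6) = 8, t(7) = 38, t(8) = 48, t(9) = 44, t(10) = 6, t(11) = 32, t(12) = 10, t(13) = 4, t(14) = 2, t(15) = 26, t(16) = 22, t(17) = 40, t(18) = 56, t(19) = 34, t(20) = 46, t(21) = 18, t(22) = 42.
The sequence repeats with period 21.
So t(172) = t(0 + ((172-0) mod 21)) = t(4) = 28.

28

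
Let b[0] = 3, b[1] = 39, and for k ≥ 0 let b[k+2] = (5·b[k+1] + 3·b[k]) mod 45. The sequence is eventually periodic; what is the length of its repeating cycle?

b[0] = 3; b[1] = 39; b[2] = 24; b[3] = 12; b[4] = 42; b[5] = 21; b[6] = 6; b[7] = 3; b[8] = 33; b[9] = 39; b[10] = 24.
Since (b[9], b[10]) = (b[1], b[2]) = (39, 24) (two consecutive terms determine the rest), the sequence is eventually periodic: after a pre-period of length 1 it cycles with period 8.

8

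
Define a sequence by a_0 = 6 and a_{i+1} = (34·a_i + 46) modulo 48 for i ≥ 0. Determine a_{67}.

34

We have a_0 = 6; a_1 = 10; a_2 = 2; a_3 = 18; a_4 = 34; a_5 = 2.
Since a_5 = a_2 = 2, the sequence is eventually periodic: after a pre-period of length 2 it cycles with period 3.
For i ≥ 2, a_i depends only on (i - 2) mod 3. (67 - 2) mod 3 = 2, so a_{67} = a_4 = 34.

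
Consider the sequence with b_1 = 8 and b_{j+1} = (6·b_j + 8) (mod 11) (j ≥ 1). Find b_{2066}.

2

b_1 = 8,  b_2 = 1,  b_3 = 3,  b_4 = 4,  b_5 = 10,  b_6 = 2,  b_7 = 9,  b_8 = 7,  b_9 = 6,  b_{10} = 0,  b_{11} = 8.
The sequence repeats with period 10.
So b_{2066} = b_{1 + ((2066-1) mod 10)} = b_6 = 2.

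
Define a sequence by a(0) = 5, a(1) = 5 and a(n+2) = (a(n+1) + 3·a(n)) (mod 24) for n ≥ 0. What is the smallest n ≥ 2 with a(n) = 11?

Computing terms: a(0) = 5,  a(1) = 5,  a(2) = 20,  a(3) = 11,  a(4) = 23,  a(5) = 8,  a(6) = 5,  a(7) = 5.
Since (a(6), a(7)) = (a(0), a(1)) = (5, 5) (two consecutive terms determine the rest), the sequence is periodic with period 6.
The value 11 first appears (with n ≥ 2) at a(3).

3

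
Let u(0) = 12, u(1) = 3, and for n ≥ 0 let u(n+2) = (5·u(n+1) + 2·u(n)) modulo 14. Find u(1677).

u(0) = 12,  u(1) = 3,  u(2) = 11,  u(3) = 5,  u(4) = 5,  u(5) = 7,  u(6) = 3,  u(7) = 1,  u(8) = 11,  u(9) = 1,  u(10) = 13,  u(11) = 11,  u(12) = 11,  u(13) = 7,  u(14) = 1,  u(15) = 5,  u(16) = 13,  u(17) = 5,  u(18) = 9,  u(19) = 13,  u(20) = 13,  u(21) = 7,  u(22) = 5,  u(23) = 11,  u(24) = 9,  u(25) = 11,  u(26) = 3,  u(27) = 9,  u(28) = 9,  u(29) = 7,  u(30) = 11,  u(31) = 13,  u(32) = 3,  u(33) = 13,  u(34) = 1,  u(35) = 3,  u(36) = 3,  u(37) = 7,  u(38) = 13,  u(39) = 9,  u(40) = 1,  u(41) = 9,  u(42) = 5,  u(43) = 1,  u(44) = 1,  u(45) = 7,  u(46) = 9,  u(47) = 3,  u(48) = 5,  u(49) = 3,  u(50) = 11.
Since (u(49), u(50)) = (u(1), u(2)) = (3, 11) (two consecutive terms determine the rest), the sequence is eventually periodic: after a pre-period of length 1 it cycles with period 48.
For n ≥ 1, u(n) depends only on (n - 1) mod 48. (1677 - 1) mod 48 = 44, so u(1677) = u(45) = 7.

7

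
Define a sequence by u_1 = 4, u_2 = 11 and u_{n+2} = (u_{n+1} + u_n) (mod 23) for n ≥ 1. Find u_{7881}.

Listing terms: u_1 = 4, u_2 = 11, u_3 = 15, u_4 = 3, u_5 = 18, u_6 = 21, u_7 = 16, u_8 = 14, u_9 = 7, u_{10} = 21, u_{11} = 5, u_{12} = 3, u_{13} = 8, u_{14} = 11, u_{15} = 19, u_{16} = 7, u_{17} = 3, u_{18} = 10, u_{19} = 13, u_{20} = 0, u_{21} = 13, u_{22} = 13, u_{23} = 3, u_{24} = 16, u_{25} = 19, u_{26} = 12, u_{27} = 8, u_{28} = 20, u_{29} = 5, u_{30} = 2, u_{31} = 7, u_{32} = 9, u_{33} = 16, u_{34} = 2, u_{35} = 18, u_{36} = 20, u_{37} = 15, u_{38} = 12, u_{39} = 4, u_{40} = 16, u_{41} = 20, u_{42} = 13, u_{43} = 10, u_{44} = 0, u_{45} = 10, u_{46} = 10, u_{47} = 20, u_{48} = 7, u_{49} = 4, u_{50} = 11.
The sequence repeats with period 48.
(7881 - 1) mod 48 = 8, so u_{7881} = u_9 = 7.

7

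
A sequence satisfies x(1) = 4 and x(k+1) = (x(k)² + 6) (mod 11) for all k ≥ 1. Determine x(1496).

x(1) = 4; x(2) = 0; x(3) = 6; x(4) = 9; x(5) = 10; x(6) = 7; x(7) = 0.
Since x(7) = x(2) = 0, the sequence is eventually periodic: after a pre-period of length 1 it cycles with period 5.
For k ≥ 2, x(k) depends only on (k - 2) mod 5. (1496 - 2) mod 5 = 4, so x(1496) = x(6) = 7.

7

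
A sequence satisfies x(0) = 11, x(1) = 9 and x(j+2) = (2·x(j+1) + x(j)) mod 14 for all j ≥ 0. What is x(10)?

Listing terms: x(0) = 11, x(1) = 9, x(2) = 1, x(3) = 11, x(4) = 9.
Since (x(3), x(4)) = (x(0), x(1)) = (11, 9) (two consecutive terms determine the rest), the sequence is periodic with period 3.
So x(10) = x(0 + ((10-0) mod 3)) = x(1) = 9.

9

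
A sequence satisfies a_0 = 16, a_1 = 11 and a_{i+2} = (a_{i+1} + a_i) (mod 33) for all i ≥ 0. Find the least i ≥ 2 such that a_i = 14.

Computing terms: a_0 = 16, a_1 = 11, a_2 = 27, a_3 = 5, a_4 = 32, a_5 = 4, a_6 = 3, a_7 = 7, a_8 = 10, a_9 = 17, a_{10} = 27, a_{11} = 11, a_{12} = 5, a_{13} = 16, a_{14} = 21, a_{15} = 4, a_{16} = 25, a_{17} = 29, a_{18} = 21, a_{19} = 17, a_{20} = 5, a_{21} = 22, a_{22} = 27, a_{23} = 16, a_{24} = 10, a_{25} = 26, a_{26} = 3, a_{27} = 29, a_{28} = 32, a_{29} = 28, a_{30} = 27, a_{31} = 22, a_{32} = 16, a_{33} = 5, a_{34} = 21, a_{35} = 26, a_{36} = 14, a_{37} = 7, a_{38} = 21, a_{39} = 28, a_{40} = 16, a_{41} = 11.
Since (a_{40}, a_{41}) = (a_0, a_1) = (16, 11) (two consecutive terms determine the rest), the sequence is periodic with period 40.
The value 14 first appears (with i ≥ 2) at a_{36}.

36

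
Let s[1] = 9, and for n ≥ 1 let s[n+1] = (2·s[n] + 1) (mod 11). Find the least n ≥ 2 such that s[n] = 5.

Listing terms: s[1] = 9; s[2] = 8; s[3] = 6; s[4] = 2; s[5] = 5; s[6] = 0; s[7] = 1; s[8] = 3; s[9] = 7; s[10] = 4; s[11] = 9.
The sequence repeats with period 10.
The value 5 first appears (with n ≥ 2) at s[5].

5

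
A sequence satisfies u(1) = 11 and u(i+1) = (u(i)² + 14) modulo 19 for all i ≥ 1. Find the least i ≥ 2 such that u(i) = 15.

4

u(1) = 11; u(2) = 2; u(3) = 18; u(4) = 15; u(5) = 11.
Since u(5) = u(1) = 11, the sequence is periodic with period 4.
The value 15 first appears (with i ≥ 2) at u(4).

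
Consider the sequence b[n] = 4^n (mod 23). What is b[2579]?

12

b[0] = 1, b[1] = 4, b[2] = 16, b[3] = 18, b[4] = 3, b[5] = 12, b[6] = 2, b[7] = 8, b[8] = 9, b[9] = 13, b[10] = 6, b[11] = 1.
Since b[11] = b[0] = 1, the sequence is periodic with period 11.
So b[2579] = b[0 + ((2579-0) mod 11)] = b[5] = 12.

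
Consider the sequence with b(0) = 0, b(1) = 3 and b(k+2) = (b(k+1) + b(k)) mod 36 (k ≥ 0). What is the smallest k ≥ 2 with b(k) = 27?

Listing terms: b(0) = 0, b(1) = 3, b(2) = 3, b(3) = 6, b(4) = 9, b(5) = 15, b(6) = 24, b(7) = 3, b(8) = 27, b(9) = 30, b(10) = 21, b(11) = 15, b(12) = 0, b(13) = 15, b(14) = 15, b(15) = 30, b(16) = 9, b(17) = 3, b(18) = 12, b(19) = 15, b(20) = 27, b(21) = 6, b(22) = 33, b(23) = 3, b(24) = 0, b(25) = 3.
Since (b(24), b(25)) = (b(0), b(1)) = (0, 3) (two consecutive terms determine the rest), the sequence is periodic with period 24.
The value 27 first appears (with k ≥ 2) at b(8).

8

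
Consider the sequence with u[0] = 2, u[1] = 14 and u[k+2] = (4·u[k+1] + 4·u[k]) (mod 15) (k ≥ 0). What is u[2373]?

7

Listing terms: u[0] = 2,  u[1] = 14,  u[2] = 4,  u[3] = 12,  u[4] = 4,  u[5] = 4,  u[6] = 2,  u[7] = 9,  u[8] = 14,  u[9] = 2,  u[10] = 4,  u[11] = 9,  u[12] = 7,  u[13] = 4,  u[14] = 14,  u[15] = 12,  u[16] = 14,  u[17] = 14,  u[18] = 7,  u[19] = 9,  u[20] = 4,  u[21] = 7,  u[22] = 14,  u[23] = 9,  u[24] = 2,  u[25] = 14.
The sequence repeats with period 24.
(2373 - 0) mod 24 = 21, so u[2373] = u[21] = 7.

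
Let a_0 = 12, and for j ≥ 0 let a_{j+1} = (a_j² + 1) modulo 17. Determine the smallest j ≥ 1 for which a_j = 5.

a_0 = 12; a_1 = 9; a_2 = 14; a_3 = 10; a_4 = 16; a_5 = 2; a_6 = 5; a_7 = 9.
Since a_7 = a_1 = 9, the sequence is eventually periodic: after a pre-period of length 1 it cycles with period 6.
The value 5 first appears (with j ≥ 1) at a_6.

6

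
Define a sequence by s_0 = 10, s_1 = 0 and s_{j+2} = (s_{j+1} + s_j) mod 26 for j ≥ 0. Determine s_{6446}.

24

Listing terms: s_0 = 10, s_1 = 0, s_2 = 10, s_3 = 10, s_4 = 20, s_5 = 4, s_6 = 24, s_7 = 2, s_8 = 0, s_9 = 2, s_{10} = 2, s_{11} = 4, s_{12} = 6, s_{13} = 10, s_{14} = 16, s_{15} = 0, s_{16} = 16, s_{17} = 16, s_{18} = 6, s_{19} = 22, s_{20} = 2, s_{21} = 24, s_{22} = 0, s_{23} = 24, s_{24} = 24, s_{25} = 22, s_{26} = 20, s_{27} = 16, s_{28} = 10, s_{29} = 0.
The sequence repeats with period 28.
(6446 - 0) mod 28 = 6, so s_{6446} = s_6 = 24.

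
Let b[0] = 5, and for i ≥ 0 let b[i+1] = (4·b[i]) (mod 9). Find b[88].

Listing terms: b[0] = 5, b[1] = 2, b[2] = 8, b[3] = 5.
The sequence repeats with period 3.
(88 - 0) mod 3 = 1, so b[88] = b[1] = 2.

2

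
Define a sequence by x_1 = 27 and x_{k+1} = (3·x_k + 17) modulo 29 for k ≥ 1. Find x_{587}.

18

x_1 = 27; x_2 = 11; x_3 = 21; x_4 = 22; x_5 = 25; x_6 = 5; x_7 = 3; x_8 = 26; x_9 = 8; x_{10} = 12; x_{11} = 24; x_{12} = 2; x_{13} = 23; x_{14} = 28; x_{15} = 14; x_{16} = 1; x_{17} = 20; x_{18} = 19; x_{19} = 16; x_{20} = 7; x_{21} = 9; x_{22} = 15; x_{23} = 4; x_{24} = 0; x_{25} = 17; x_{26} = 10; x_{27} = 18; x_{28} = 13; x_{29} = 27.
Since x_{29} = x_1 = 27, the sequence is periodic with period 28.
So x_{587} = x_{1 + ((587-1) mod 28)} = x_{27} = 18.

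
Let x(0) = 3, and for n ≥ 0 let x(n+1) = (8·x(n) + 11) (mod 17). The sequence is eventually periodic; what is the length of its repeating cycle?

8

x(0) = 3,  x(1) = 1,  x(2) = 2,  x(3) = 10,  x(4) = 6,  x(5) = 8,  x(6) = 7,  x(7) = 16,  x(8) = 3.
Since x(8) = x(0) = 3, the sequence is periodic with period 8.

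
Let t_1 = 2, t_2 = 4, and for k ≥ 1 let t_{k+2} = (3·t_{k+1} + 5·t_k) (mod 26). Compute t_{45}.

20

Computing terms: t_1 = 2,  t_2 = 4,  t_3 = 22,  t_4 = 8,  t_5 = 4,  t_6 = 0,  t_7 = 20,  t_8 = 8,  t_9 = 20,  t_{10} = 22,  t_{11} = 10,  t_{12} = 10,  t_{13} = 2,  t_{14} = 4.
Since (t_{13}, t_{14}) = (t_1, t_2) = (2, 4) (two consecutive terms determine the rest), the sequence is periodic with period 12.
So t_{45} = t_{1 + ((45-1) mod 12)} = t_9 = 20.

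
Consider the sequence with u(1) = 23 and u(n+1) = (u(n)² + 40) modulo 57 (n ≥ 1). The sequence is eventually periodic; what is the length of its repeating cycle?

We have u(1) = 23,  u(2) = 56,  u(3) = 41,  u(4) = 11,  u(5) = 47,  u(6) = 26,  u(7) = 32,  u(8) = 38,  u(9) = 2,  u(10) = 44,  u(11) = 38.
Since u(11) = u(8) = 38, the sequence is eventually periodic: after a pre-period of length 7 it cycles with period 3.

3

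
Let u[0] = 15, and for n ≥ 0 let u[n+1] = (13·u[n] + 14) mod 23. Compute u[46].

17

Computing terms: u[0] = 15; u[1] = 2; u[2] = 17; u[3] = 5; u[4] = 10; u[5] = 6; u[6] = 0; u[7] = 14; u[8] = 12; u[9] = 9; u[10] = 16; u[11] = 15.
The sequence repeats with period 11.
So u[46] = u[0 + ((46-0) mod 11)] = u[2] = 17.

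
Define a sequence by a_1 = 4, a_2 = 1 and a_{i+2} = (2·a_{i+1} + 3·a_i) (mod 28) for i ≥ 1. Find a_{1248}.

7

Listing terms: a_1 = 4,  a_2 = 1,  a_3 = 14,  a_4 = 3,  a_5 = 20,  a_6 = 21,  a_7 = 18,  a_8 = 15,  a_9 = 0,  a_{10} = 17,  a_{11} = 6,  a_{12} = 7,  a_{13} = 4,  a_{14} = 1.
Since (a_{13}, a_{14}) = (a_1, a_2) = (4, 1) (two consecutive terms determine the rest), the sequence is periodic with period 12.
(1248 - 1) mod 12 = 11, so a_{1248} = a_{12} = 7.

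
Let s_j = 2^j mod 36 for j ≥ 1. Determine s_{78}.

Listing terms: s_1 = 2; s_2 = 4; s_3 = 8; s_4 = 16; s_5 = 32; s_6 = 28; s_7 = 20; s_8 = 4.
Since s_8 = s_2 = 4, the sequence is eventually periodic: after a pre-period of length 1 it cycles with period 6.
For j ≥ 2, s_j depends only on (j - 2) mod 6. (78 - 2) mod 6 = 4, so s_{78} = s_6 = 28.

28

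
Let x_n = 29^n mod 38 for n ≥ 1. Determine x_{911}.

x_1 = 29; x_2 = 5; x_3 = 31; x_4 = 25; x_5 = 3; x_6 = 11; x_7 = 15; x_8 = 17; x_9 = 37; x_{10} = 9; x_{11} = 33; x_{12} = 7; x_{13} = 13; x_{14} = 35; x_{15} = 27; x_{16} = 23; x_{17} = 21; x_{18} = 1; x_{19} = 29.
The sequence repeats with period 18.
(911 - 1) mod 18 = 10, so x_{911} = x_{11} = 33.

33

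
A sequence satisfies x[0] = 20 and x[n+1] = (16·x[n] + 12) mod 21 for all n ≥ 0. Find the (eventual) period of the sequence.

3

Computing terms: x[0] = 20,  x[1] = 17,  x[2] = 11,  x[3] = 20.
Since x[3] = x[0] = 20, the sequence is periodic with period 3.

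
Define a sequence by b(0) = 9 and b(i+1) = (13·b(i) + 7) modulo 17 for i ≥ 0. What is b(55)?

8

b(0) = 9,  b(1) = 5,  b(2) = 4,  b(3) = 8,  b(4) = 9.
The sequence repeats with period 4.
So b(55) = b(0 + ((55-0) mod 4)) = b(3) = 8.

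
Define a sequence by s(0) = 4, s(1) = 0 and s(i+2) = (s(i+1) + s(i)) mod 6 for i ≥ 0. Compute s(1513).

Listing terms: s(0) = 4; s(1) = 0; s(2) = 4; s(3) = 4; s(4) = 2; s(5) = 0; s(6) = 2; s(7) = 2; s(8) = 4; s(9) = 0.
The sequence repeats with period 8.
(1513 - 0) mod 8 = 1, so s(1513) = s(1) = 0.

0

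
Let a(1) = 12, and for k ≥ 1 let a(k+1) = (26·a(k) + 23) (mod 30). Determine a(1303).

We have a(1) = 12,  a(2) = 5,  a(3) = 3,  a(4) = 11,  a(5) = 9,  a(6) = 17,  a(7) = 15,  a(8) = 23,  a(9) = 21,  a(10) = 29,  a(11) = 27,  a(12) = 5.
Since a(12) = a(2) = 5, the sequence is eventually periodic: after a pre-period of length 1 it cycles with period 10.
For k ≥ 2, a(k) depends only on (k - 2) mod 10. (1303 - 2) mod 10 = 1, so a(1303) = a(3) = 3.

3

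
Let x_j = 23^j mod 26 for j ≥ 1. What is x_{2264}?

Listing terms: x_1 = 23; x_2 = 9; x_3 = 25; x_4 = 3; x_5 = 17; x_6 = 1; x_7 = 23.
The sequence repeats with period 6.
(2264 - 1) mod 6 = 1, so x_{2264} = x_2 = 9.

9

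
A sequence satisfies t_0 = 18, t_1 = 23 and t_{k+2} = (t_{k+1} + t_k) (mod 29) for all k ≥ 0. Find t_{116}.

We have t_0 = 18,  t_1 = 23,  t_2 = 12,  t_3 = 6,  t_4 = 18,  t_5 = 24,  t_6 = 13,  t_7 = 8,  t_8 = 21,  t_9 = 0,  t_{10} = 21,  t_{11} = 21,  t_{12} = 13,  t_{13} = 5,  t_{14} = 18,  t_{15} = 23.
Since (t_{14}, t_{15}) = (t_0, t_1) = (18, 23) (two consecutive terms determine the rest), the sequence is periodic with period 14.
So t_{116} = t_{0 + ((116-0) mod 14)} = t_4 = 18.

18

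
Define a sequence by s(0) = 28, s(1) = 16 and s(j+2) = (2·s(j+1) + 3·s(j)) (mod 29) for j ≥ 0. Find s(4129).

s(0) = 28, s(1) = 16, s(2) = 0, s(3) = 19, s(4) = 9, s(5) = 17, s(6) = 3, s(7) = 28, s(8) = 7, s(9) = 11, s(10) = 14, s(11) = 3, s(12) = 19, s(13) = 18, s(14) = 6, s(15) = 8, s(16) = 5, s(17) = 5, s(18) = 25, s(19) = 7, s(20) = 2, s(21) = 25, s(22) = 27, s(23) = 13, s(24) = 20, s(25) = 21, s(26) = 15, s(27) = 6, s(28) = 28, s(29) = 16.
The sequence repeats with period 28.
So s(4129) = s(0 + ((4129-0) mod 28)) = s(13) = 18.

18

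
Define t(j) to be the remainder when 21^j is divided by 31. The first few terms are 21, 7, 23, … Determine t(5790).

1

We have t(1) = 21, t(2) = 7, t(3) = 23, t(4) = 18, t(5) = 6, t(6) = 2, t(7) = 11, t(8) = 14, t(9) = 15, t(10) = 5, t(11) = 12, t(12) = 4, t(13) = 22, t(14) = 28, t(15) = 30, t(16) = 10, t(17) = 24, t(18) = 8, t(19) = 13, t(20) = 25, t(21) = 29, t(22) = 20, t(23) = 17, t(24) = 16, t(25) = 26, t(26) = 19, t(27) = 27, t(28) = 9, t(29) = 3, t(30) = 1, t(31) = 21.
Since t(31) = t(1) = 21, the sequence is periodic with period 30.
So t(5790) = t(1 + ((5790-1) mod 30)) = t(30) = 1.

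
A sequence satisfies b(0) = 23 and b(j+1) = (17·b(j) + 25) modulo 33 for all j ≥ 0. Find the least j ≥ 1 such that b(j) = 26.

We have b(0) = 23, b(1) = 20, b(2) = 2, b(3) = 26, b(4) = 5, b(5) = 11, b(6) = 14, b(7) = 32, b(8) = 8, b(9) = 29, b(10) = 23.
The sequence repeats with period 10.
The value 26 first appears (with j ≥ 1) at b(3).

3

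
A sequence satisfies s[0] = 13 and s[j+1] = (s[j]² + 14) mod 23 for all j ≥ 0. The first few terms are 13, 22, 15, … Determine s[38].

0

We have s[0] = 13; s[1] = 22; s[2] = 15; s[3] = 9; s[4] = 3; s[5] = 0; s[6] = 14; s[7] = 3.
Since s[7] = s[4] = 3, the sequence is eventually periodic: after a pre-period of length 4 it cycles with period 3.
For j ≥ 4, s[j] depends only on (j - 4) mod 3. (38 - 4) mod 3 = 1, so s[38] = s[5] = 0.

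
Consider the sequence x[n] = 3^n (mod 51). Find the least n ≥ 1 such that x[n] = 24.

11

Computing terms: x[0] = 1,  x[1] = 3,  x[2] = 9,  x[3] = 27,  x[4] = 30,  x[5] = 39,  x[6] = 15,  x[7] = 45,  x[8] = 33,  x[9] = 48,  x[10] = 42,  x[11] = 24,  x[12] = 21,  x[13] = 12,  x[14] = 36,  x[15] = 6,  x[16] = 18,  x[17] = 3.
Since x[17] = x[1] = 3, the sequence is eventually periodic: after a pre-period of length 1 it cycles with period 16.
The value 24 first appears (with n ≥ 1) at x[11].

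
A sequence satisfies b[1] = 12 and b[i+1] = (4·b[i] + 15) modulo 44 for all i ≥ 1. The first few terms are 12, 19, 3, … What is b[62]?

b[1] = 12, b[2] = 19, b[3] = 3, b[4] = 27, b[5] = 35, b[6] = 23, b[7] = 19.
Since b[7] = b[2] = 19, the sequence is eventually periodic: after a pre-period of length 1 it cycles with period 5.
For i ≥ 2, b[i] depends only on (i - 2) mod 5. (62 - 2) mod 5 = 0, so b[62] = b[2] = 19.

19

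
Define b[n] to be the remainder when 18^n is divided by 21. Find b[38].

Computing terms: b[1] = 18; b[2] = 9; b[3] = 15; b[4] = 18.
The sequence repeats with period 3.
(38 - 1) mod 3 = 1, so b[38] = b[2] = 9.

9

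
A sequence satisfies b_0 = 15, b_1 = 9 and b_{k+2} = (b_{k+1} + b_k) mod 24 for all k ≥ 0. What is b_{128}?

Listing terms: b_0 = 15,  b_1 = 9,  b_2 = 0,  b_3 = 9,  b_4 = 9,  b_5 = 18,  b_6 = 3,  b_7 = 21,  b_8 = 0,  b_9 = 21,  b_{10} = 21,  b_{11} = 18,  b_{12} = 15,  b_{13} = 9.
Since (b_{12}, b_{13}) = (b_0, b_1) = (15, 9) (two consecutive terms determine the rest), the sequence is periodic with period 12.
(128 - 0) mod 12 = 8, so b_{128} = b_8 = 0.

0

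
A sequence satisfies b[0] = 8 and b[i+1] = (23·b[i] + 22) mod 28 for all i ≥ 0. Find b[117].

Computing terms: b[0] = 8,  b[1] = 10,  b[2] = 0,  b[3] = 22,  b[4] = 24,  b[5] = 14,  b[6] = 8.
Since b[6] = b[0] = 8, the sequence is periodic with period 6.
So b[117] = b[0 + ((117-0) mod 6)] = b[3] = 22.

22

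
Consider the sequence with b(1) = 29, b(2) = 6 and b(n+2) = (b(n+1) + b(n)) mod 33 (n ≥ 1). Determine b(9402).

b(1) = 29,  b(2) = 6,  b(3) = 2,  b(4) = 8,  b(5) = 10,  b(6) = 18,  b(7) = 28,  b(8) = 13,  b(9) = 8,  b(10) = 21,  b(11) = 29,  b(12) = 17,  b(13) = 13,  b(14) = 30,  b(15) = 10,  b(16) = 7,  b(17) = 17,  b(18) = 24,  b(19) = 8,  b(20) = 32,  b(21) = 7,  b(22) = 6,  b(23) = 13,  b(24) = 19,  b(25) = 32,  b(26) = 18,  b(27) = 17,  b(28) = 2,  b(29) = 19,  b(30) = 21,  b(31) = 7,  b(32) = 28,  b(33) = 2,  b(34) = 30,  b(35) = 32,  b(36) = 29,  b(37) = 28,  b(38) = 24,  b(39) = 19,  b(40) = 10,  b(41) = 29,  b(42) = 6.
Since (b(41), b(42)) = (b(1), b(2)) = (29, 6) (two consecutive terms determine the rest), the sequence is periodic with period 40.
So b(9402) = b(1 + ((9402-1) mod 40)) = b(2) = 6.

6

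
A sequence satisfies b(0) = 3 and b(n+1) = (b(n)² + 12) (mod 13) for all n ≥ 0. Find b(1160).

11

We have b(0) = 3,  b(1) = 8,  b(2) = 11,  b(3) = 3.
Since b(3) = b(0) = 3, the sequence is periodic with period 3.
So b(1160) = b(0 + ((1160-0) mod 3)) = b(2) = 11.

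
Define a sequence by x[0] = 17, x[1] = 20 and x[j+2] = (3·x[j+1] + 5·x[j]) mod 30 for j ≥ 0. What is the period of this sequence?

Computing terms: x[0] = 17; x[1] = 20; x[2] = 25; x[3] = 25; x[4] = 20; x[5] = 5; x[6] = 25; x[7] = 10; x[8] = 5; x[9] = 5; x[10] = 10; x[11] = 25; x[12] = 5; x[13] = 20; x[14] = 25.
Since (x[13], x[14]) = (x[1], x[2]) = (20, 25) (two consecutive terms determine the rest), the sequence is eventually periodic: after a pre-period of length 1 it cycles with period 12.

12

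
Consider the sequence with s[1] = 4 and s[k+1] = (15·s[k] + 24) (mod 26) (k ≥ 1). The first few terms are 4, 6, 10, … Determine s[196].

18

s[1] = 4,  s[2] = 6,  s[3] = 10,  s[4] = 18,  s[5] = 8,  s[6] = 14,  s[7] = 0,  s[8] = 24,  s[9] = 20,  s[10] = 12,  s[11] = 22,  s[12] = 16,  s[13] = 4.
The sequence repeats with period 12.
(196 - 1) mod 12 = 3, so s[196] = s[4] = 18.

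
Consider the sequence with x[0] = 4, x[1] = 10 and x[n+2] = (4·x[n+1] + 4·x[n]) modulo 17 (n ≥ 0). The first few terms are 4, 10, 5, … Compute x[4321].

10

x[0] = 4, x[1] = 10, x[2] = 5, x[3] = 9, x[4] = 5, x[5] = 5, x[6] = 6, x[7] = 10, x[8] = 13, x[9] = 7, x[10] = 12, x[11] = 8, x[12] = 12, x[13] = 12, x[14] = 11, x[15] = 7, x[16] = 4, x[17] = 10.
The sequence repeats with period 16.
(4321 - 0) mod 16 = 1, so x[4321] = x[1] = 10.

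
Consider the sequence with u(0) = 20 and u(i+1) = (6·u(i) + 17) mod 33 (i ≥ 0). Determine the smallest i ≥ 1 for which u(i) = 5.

1

Computing terms: u(0) = 20, u(1) = 5, u(2) = 14, u(3) = 2, u(4) = 29, u(5) = 26, u(6) = 8, u(7) = 32, u(8) = 11, u(9) = 17, u(10) = 20.
Since u(10) = u(0) = 20, the sequence is periodic with period 10.
The value 5 first appears (with i ≥ 1) at u(1).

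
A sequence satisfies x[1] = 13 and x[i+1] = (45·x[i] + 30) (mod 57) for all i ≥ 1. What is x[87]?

3

Computing terms: x[1] = 13, x[2] = 45, x[3] = 3, x[4] = 51, x[5] = 45.
Since x[5] = x[2] = 45, the sequence is eventually periodic: after a pre-period of length 1 it cycles with period 3.
For i ≥ 2, x[i] depends only on (i - 2) mod 3. (87 - 2) mod 3 = 1, so x[87] = x[3] = 3.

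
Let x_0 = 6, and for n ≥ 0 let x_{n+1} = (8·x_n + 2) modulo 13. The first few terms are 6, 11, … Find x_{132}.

6

We have x_0 = 6; x_1 = 11; x_2 = 12; x_3 = 7; x_4 = 6.
The sequence repeats with period 4.
(132 - 0) mod 4 = 0, so x_{132} = x_0 = 6.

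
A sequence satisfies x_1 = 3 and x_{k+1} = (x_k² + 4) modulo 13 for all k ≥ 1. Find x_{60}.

5

Listing terms: x_1 = 3,  x_2 = 0,  x_3 = 4,  x_4 = 7,  x_5 = 1,  x_6 = 5,  x_7 = 3.
The sequence repeats with period 6.
So x_{60} = x_{1 + ((60-1) mod 6)} = x_6 = 5.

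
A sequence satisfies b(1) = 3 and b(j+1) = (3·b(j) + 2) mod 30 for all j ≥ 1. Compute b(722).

We have b(1) = 3; b(2) = 11; b(3) = 5; b(4) = 17; b(5) = 23; b(6) = 11.
Since b(6) = b(2) = 11, the sequence is eventually periodic: after a pre-period of length 1 it cycles with period 4.
For j ≥ 2, b(j) depends only on (j - 2) mod 4. (722 - 2) mod 4 = 0, so b(722) = b(2) = 11.

11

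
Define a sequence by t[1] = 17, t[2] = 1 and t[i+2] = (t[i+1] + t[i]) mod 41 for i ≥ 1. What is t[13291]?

Listing terms: t[1] = 17,  t[2] = 1,  t[3] = 18,  t[4] = 19,  t[5] = 37,  t[6] = 15,  t[7] = 11,  t[8] = 26,  t[9] = 37,  t[10] = 22,  t[11] = 18,  t[12] = 40,  t[13] = 17,  t[14] = 16,  t[15] = 33,  t[16] = 8,  t[17] = 0,  t[18] = 8,  t[19] = 8,  t[20] = 16,  t[21] = 24,  t[22] = 40,  t[23] = 23,  t[24] = 22,  t[25] = 4,  t[26] = 26,  t[27] = 30,  t[28] = 15,  t[29] = 4,  t[30] = 19,  t[31] = 23,  t[32] = 1,  t[33] = 24,  t[34] = 25,  t[35] = 8,  t[36] = 33,  t[37] = 0,  t[38] = 33,  t[39] = 33,  t[40] = 25,  t[41] = 17,  t[42] = 1.
Since (t[41], t[42]) = (t[1], t[2]) = (17, 1) (two consecutive terms determine the rest), the sequence is periodic with period 40.
So t[13291] = t[1 + ((13291-1) mod 40)] = t[11] = 18.

18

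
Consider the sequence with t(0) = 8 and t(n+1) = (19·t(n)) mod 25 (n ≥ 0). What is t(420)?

8

Listing terms: t(0) = 8,  t(1) = 2,  t(2) = 13,  t(3) = 22,  t(4) = 18,  t(5) = 17,  t(6) = 23,  t(7) = 12,  t(8) = 3,  t(9) = 7,  t(10) = 8.
The sequence repeats with period 10.
So t(420) = t(0 + ((420-0) mod 10)) = t(0) = 8.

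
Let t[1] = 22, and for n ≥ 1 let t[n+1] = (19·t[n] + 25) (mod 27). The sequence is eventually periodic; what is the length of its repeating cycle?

27

We have t[1] = 22; t[2] = 11; t[3] = 18; t[4] = 16; t[5] = 5; t[6] = 12; t[7] = 10; t[8] = 26; t[9] = 6; t[10] = 4; t[11] = 20; t[12] = 0; t[13] = 25; t[14] = 14; t[15] = 21; t[16] = 19; t[17] = 8; t[18] = 15; t[19] = 13; t[20] = 2; t[21] = 9; t[22] = 7; t[23] = 23; t[24] = 3; t[25] = 1; t[26] = 17; t[27] = 24; t[28] = 22.
The sequence repeats with period 27.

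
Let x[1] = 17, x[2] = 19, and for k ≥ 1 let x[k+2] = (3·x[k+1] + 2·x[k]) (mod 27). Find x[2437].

17

x[1] = 17, x[2] = 19, x[3] = 10, x[4] = 14, x[5] = 8, x[6] = 25, x[7] = 10, x[8] = 26, x[9] = 17, x[10] = 22, x[11] = 19, x[12] = 20, x[13] = 17, x[14] = 10, x[15] = 10, x[16] = 23, x[17] = 8, x[18] = 16, x[19] = 10, x[20] = 8, x[21] = 17, x[22] = 13, x[23] = 19, x[24] = 2, x[25] = 17, x[26] = 1, x[27] = 10, x[28] = 5, x[29] = 8, x[30] = 7, x[31] = 10, x[32] = 17, x[33] = 17, x[34] = 4, x[35] = 19, x[36] = 11, x[37] = 17, x[38] = 19.
The sequence repeats with period 36.
So x[2437] = x[1 + ((2437-1) mod 36)] = x[25] = 17.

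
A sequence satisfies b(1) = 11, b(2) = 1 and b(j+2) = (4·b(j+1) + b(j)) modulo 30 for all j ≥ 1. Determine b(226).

7

We have b(1) = 11; b(2) = 1; b(3) = 15; b(4) = 1; b(5) = 19; b(6) = 17; b(7) = 27; b(8) = 5; b(9) = 17; b(10) = 13; b(11) = 9; b(12) = 19; b(13) = 25; b(14) = 29; b(15) = 21; b(16) = 23; b(17) = 23; b(18) = 25; b(19) = 3; b(20) = 7; b(21) = 1; b(22) = 11; b(23) = 15; b(24) = 11; b(25) = 29; b(26) = 7; b(27) = 27; b(28) = 25; b(29) = 7; b(30) = 23; b(31) = 9; b(32) = 29; b(33) = 5; b(34) = 19; b(35) = 21; b(36) = 13; b(37) = 13; b(38) = 5; b(39) = 3; b(40) = 17; b(41) = 11; b(42) = 1.
The sequence repeats with period 40.
(226 - 1) mod 40 = 25, so b(226) = b(26) = 7.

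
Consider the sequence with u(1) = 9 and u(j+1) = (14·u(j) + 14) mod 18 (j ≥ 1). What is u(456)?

8

u(1) = 9,  u(2) = 14,  u(3) = 12,  u(4) = 2,  u(5) = 6,  u(6) = 8,  u(7) = 0,  u(8) = 14.
Since u(8) = u(2) = 14, the sequence is eventually periodic: after a pre-period of length 1 it cycles with period 6.
For j ≥ 2, u(j) depends only on (j - 2) mod 6. (456 - 2) mod 6 = 4, so u(456) = u(6) = 8.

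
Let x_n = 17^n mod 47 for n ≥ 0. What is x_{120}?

Listing terms: x_0 = 1,  x_1 = 17,  x_2 = 7,  x_3 = 25,  x_4 = 2,  x_5 = 34,  x_6 = 14,  x_7 = 3,  x_8 = 4,  x_9 = 21,  x_{10} = 28,  x_{11} = 6,  x_{12} = 8,  x_{13} = 42,  x_{14} = 9,  x_{15} = 12,  x_{16} = 16,  x_{17} = 37,  x_{18} = 18,  x_{19} = 24,  x_{20} = 32,  x_{21} = 27,  x_{22} = 36,  x_{23} = 1.
The sequence repeats with period 23.
So x_{120} = x_{0 + ((120-0) mod 23)} = x_5 = 34.

34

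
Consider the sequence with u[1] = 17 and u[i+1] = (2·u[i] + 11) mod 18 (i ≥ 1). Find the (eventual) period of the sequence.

6

We have u[1] = 17; u[2] = 9; u[3] = 11; u[4] = 15; u[5] = 5; u[6] = 3; u[7] = 17.
Since u[7] = u[1] = 17, the sequence is periodic with period 6.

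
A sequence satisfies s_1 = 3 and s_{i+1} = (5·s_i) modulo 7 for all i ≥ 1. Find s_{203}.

6

s_1 = 3; s_2 = 1; s_3 = 5; s_4 = 4; s_5 = 6; s_6 = 2; s_7 = 3.
The sequence repeats with period 6.
(203 - 1) mod 6 = 4, so s_{203} = s_5 = 6.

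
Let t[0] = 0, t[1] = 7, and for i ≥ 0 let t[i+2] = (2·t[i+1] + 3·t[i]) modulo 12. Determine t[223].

We have t[0] = 0; t[1] = 7; t[2] = 2; t[3] = 1; t[4] = 8; t[5] = 7; t[6] = 2.
Since (t[5], t[6]) = (t[1], t[2]) = (7, 2) (two consecutive terms determine the rest), the sequence is eventually periodic: after a pre-period of length 1 it cycles with period 4.
For i ≥ 1, t[i] depends only on (i - 1) mod 4. (223 - 1) mod 4 = 2, so t[223] = t[3] = 1.

1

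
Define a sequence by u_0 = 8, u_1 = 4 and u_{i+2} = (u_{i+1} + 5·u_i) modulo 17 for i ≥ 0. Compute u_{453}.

9

Listing terms: u_0 = 8; u_1 = 4; u_2 = 10; u_3 = 13; u_4 = 12; u_5 = 9; u_6 = 1; u_7 = 12; u_8 = 0; u_9 = 9; u_{10} = 9; u_{11} = 3; u_{12} = 14; u_{13} = 12; u_{14} = 14; u_{15} = 6; u_{16} = 8; u_{17} = 4.
The sequence repeats with period 16.
(453 - 0) mod 16 = 5, so u_{453} = u_5 = 9.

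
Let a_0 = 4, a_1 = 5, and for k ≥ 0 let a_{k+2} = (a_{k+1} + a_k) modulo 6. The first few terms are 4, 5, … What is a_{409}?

Listing terms: a_0 = 4, a_1 = 5, a_2 = 3, a_3 = 2, a_4 = 5, a_5 = 1, a_6 = 0, a_7 = 1, a_8 = 1, a_9 = 2, a_{10} = 3, a_{11} = 5, a_{12} = 2, a_{13} = 1, a_{14} = 3, a_{15} = 4, a_{16} = 1, a_{17} = 5, a_{18} = 0, a_{19} = 5, a_{20} = 5, a_{21} = 4, a_{22} = 3, a_{23} = 1, a_{24} = 4, a_{25} = 5.
The sequence repeats with period 24.
So a_{409} = a_{0 + ((409-0) mod 24)} = a_1 = 5.

5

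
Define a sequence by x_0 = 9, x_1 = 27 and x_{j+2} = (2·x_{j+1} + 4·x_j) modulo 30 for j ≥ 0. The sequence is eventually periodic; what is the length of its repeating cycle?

Listing terms: x_0 = 9, x_1 = 27, x_2 = 0, x_3 = 18, x_4 = 6, x_5 = 24, x_6 = 12, x_7 = 0, x_8 = 18.
Since (x_7, x_8) = (x_2, x_3) = (0, 18) (two consecutive terms determine the rest), the sequence is eventually periodic: after a pre-period of length 2 it cycles with period 5.

5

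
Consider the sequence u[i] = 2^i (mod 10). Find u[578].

4

Listing terms: u[0] = 1, u[1] = 2, u[2] = 4, u[3] = 8, u[4] = 6, u[5] = 2.
Since u[5] = u[1] = 2, the sequence is eventually periodic: after a pre-period of length 1 it cycles with period 4.
For i ≥ 1, u[i] depends only on (i - 1) mod 4. (578 - 1) mod 4 = 1, so u[578] = u[2] = 4.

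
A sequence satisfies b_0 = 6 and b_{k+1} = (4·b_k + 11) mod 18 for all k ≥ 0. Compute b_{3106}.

Listing terms: b_0 = 6,  b_1 = 17,  b_2 = 7,  b_3 = 3,  b_4 = 5,  b_5 = 13,  b_6 = 9,  b_7 = 11,  b_8 = 1,  b_9 = 15,  b_{10} = 17.
Since b_{10} = b_1 = 17, the sequence is eventually periodic: after a pre-period of length 1 it cycles with period 9.
For k ≥ 1, b_k depends only on (k - 1) mod 9. (3106 - 1) mod 9 = 0, so b_{3106} = b_1 = 17.

17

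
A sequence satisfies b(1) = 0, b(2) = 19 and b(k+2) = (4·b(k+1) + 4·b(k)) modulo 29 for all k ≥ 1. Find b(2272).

b(1) = 0,  b(2) = 19,  b(3) = 18,  b(4) = 3,  b(5) = 26,  b(6) = 0,  b(7) = 17,  b(8) = 10,  b(9) = 21,  b(10) = 8,  b(11) = 0,  b(12) = 3,  b(13) = 12,  b(14) = 2,  b(15) = 27,  b(16) = 0,  b(17) = 21,  b(18) = 26,  b(19) = 14,  b(20) = 15,  b(21) = 0,  b(22) = 2,  b(23) = 8,  b(24) = 11,  b(25) = 18,  b(26) = 0,  b(27) = 14,  b(28) = 27,  b(29) = 19,  b(30) = 10,  b(31) = 0,  b(32) = 11,  b(33) = 15,  b(34) = 17,  b(35) = 12,  b(36) = 0,  b(37) = 19.
Since (b(36), b(37)) = (b(1), b(2)) = (0, 19) (two consecutive terms determine the rest), the sequence is periodic with period 35.
So b(2272) = b(1 + ((2272-1) mod 35)) = b(32) = 11.

11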